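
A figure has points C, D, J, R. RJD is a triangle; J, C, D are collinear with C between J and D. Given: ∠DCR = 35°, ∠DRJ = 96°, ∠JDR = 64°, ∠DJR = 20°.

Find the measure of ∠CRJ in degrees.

1. ∠JCR = 145°  [linear pair at C on JD]
2. ∠CJR = 20°  [C on ray JD]
3. ∠CRJ = 15°  [△RJC]

∠CRJ = 15°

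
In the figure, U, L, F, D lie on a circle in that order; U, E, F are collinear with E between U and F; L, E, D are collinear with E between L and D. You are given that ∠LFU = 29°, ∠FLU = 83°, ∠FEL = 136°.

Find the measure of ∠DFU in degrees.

∠DFU = 68°

1. ∠LDU = 29°  [same arc UL]
2. ∠FDU = 97°  [cyclic ULFD, opposite ∠L+∠D]
3. ∠DEU = 136°  [vertical angles at E]
4. ∠DUF = 15°  [△UED]
5. ∠DFU = 68°  [△UFD]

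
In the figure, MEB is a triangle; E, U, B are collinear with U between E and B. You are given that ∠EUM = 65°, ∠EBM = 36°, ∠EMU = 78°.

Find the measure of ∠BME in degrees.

∠BME = 107°

1. ∠MEU = 37°  [△MEU]
2. ∠BEM = 37°  [U on ray EB]
3. ∠BME = 107°  [△MEB]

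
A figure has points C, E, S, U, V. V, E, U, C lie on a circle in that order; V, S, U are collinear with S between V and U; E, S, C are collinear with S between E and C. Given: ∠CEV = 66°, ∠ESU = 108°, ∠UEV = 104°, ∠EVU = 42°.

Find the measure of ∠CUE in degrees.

1. ∠EUV = 34°  [△VEU]
2. ∠ECU = 42°  [same arc EU]
3. ∠CEU = 38°  [△ESU]
4. ∠CUE = 100°  [△EUC]

∠CUE = 100°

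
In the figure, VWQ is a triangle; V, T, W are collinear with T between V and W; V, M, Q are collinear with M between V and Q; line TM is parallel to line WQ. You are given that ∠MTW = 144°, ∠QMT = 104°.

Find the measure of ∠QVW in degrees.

1. ∠MTV = 36°  [linear pair at T on VW]
2. ∠TMV = 76°  [linear pair at M on VQ]
3. ∠MVT = 68°  [△VTM]
4. ∠QVW = 68°  [T on VW, M on VQ]

∠QVW = 68°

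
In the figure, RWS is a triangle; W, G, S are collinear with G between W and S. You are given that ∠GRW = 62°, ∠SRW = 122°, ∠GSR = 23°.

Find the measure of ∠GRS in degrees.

1. ∠RSW = 23°  [G on ray SW]
2. ∠RWS = 35°  [△RWS]
3. ∠GWR = 35°  [G on ray WS]
4. ∠RGW = 83°  [△RWG]
5. ∠RGS = 97°  [linear pair at G on WS]
6. ∠GRS = 60°  [△RGS]

∠GRS = 60°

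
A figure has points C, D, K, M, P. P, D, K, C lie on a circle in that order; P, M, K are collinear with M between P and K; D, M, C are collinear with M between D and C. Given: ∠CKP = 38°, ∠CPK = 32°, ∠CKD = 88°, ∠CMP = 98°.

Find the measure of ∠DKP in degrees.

1. ∠CDK = 32°  [same arc KC]
2. ∠DMK = 98°  [vertical angles at M]
3. ∠DKP = 50°  [△DMK]

∠DKP = 50°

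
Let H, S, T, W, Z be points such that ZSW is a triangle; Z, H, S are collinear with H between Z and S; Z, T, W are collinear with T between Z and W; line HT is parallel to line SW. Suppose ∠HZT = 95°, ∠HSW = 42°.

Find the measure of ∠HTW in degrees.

1. ∠SZW = 95°  [H on ZS, T on ZW]
2. ∠WSZ = 42°  [H on ray SZ]
3. ∠SWZ = 43°  [△ZSW]
4. ∠HTZ = 43°  [HT∥SW, corresponding at T]
5. ∠HTW = 137°  [linear pair at T on ZW]

∠HTW = 137°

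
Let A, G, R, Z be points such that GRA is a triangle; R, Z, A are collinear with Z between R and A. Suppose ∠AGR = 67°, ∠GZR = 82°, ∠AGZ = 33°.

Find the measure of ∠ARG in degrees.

1. ∠AZG = 98°  [linear pair at Z on RA]
2. ∠GAZ = 49°  [△GZA]
3. ∠GAR = 49°  [Z on ray AR]
4. ∠ARG = 64°  [△GRA]

∠ARG = 64°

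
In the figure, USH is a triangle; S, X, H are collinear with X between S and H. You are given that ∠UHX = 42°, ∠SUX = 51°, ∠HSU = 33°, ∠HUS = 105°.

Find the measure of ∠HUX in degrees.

1. ∠USX = 33°  [X on ray SH]
2. ∠SXU = 96°  [△USX]
3. ∠HXU = 84°  [linear pair at X on SH]
4. ∠HUX = 54°  [△UXH]

∠HUX = 54°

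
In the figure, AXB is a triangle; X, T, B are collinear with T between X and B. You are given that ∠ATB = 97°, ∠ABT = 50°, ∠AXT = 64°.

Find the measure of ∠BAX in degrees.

∠BAX = 66°

1. ∠ABX = 50°  [T on ray BX]
2. ∠AXB = 64°  [T on ray XB]
3. ∠BAX = 66°  [△AXB]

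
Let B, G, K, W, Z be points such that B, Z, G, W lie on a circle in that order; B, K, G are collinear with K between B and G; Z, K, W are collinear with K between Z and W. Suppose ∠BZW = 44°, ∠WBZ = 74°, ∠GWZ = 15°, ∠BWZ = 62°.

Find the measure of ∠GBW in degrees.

1. ∠WGZ = 106°  [cyclic BZGW, opposite ∠B+∠G]
2. ∠GZW = 59°  [△ZGW]
3. ∠GBW = 59°  [same arc GW]

∠GBW = 59°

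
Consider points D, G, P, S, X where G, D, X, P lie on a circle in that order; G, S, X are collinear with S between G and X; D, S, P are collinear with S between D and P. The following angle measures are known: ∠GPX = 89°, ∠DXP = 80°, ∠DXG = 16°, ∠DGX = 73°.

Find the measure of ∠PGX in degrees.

1. ∠DPX = 73°  [same arc DX]
2. ∠PDX = 27°  [△DXP]
3. ∠PGX = 27°  [same arc XP]

∠PGX = 27°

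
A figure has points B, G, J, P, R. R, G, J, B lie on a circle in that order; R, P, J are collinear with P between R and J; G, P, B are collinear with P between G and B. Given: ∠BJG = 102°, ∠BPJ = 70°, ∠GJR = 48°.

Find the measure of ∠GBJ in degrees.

1. ∠BRG = 78°  [cyclic RGJB, opposite ∠R+∠J]
2. ∠GPR = 70°  [vertical angles at P]
3. ∠GBR = 48°  [same arc RG]
4. ∠BGR = 54°  [△RGB]
5. ∠GRJ = 56°  [△RPG]
6. ∠GBJ = 56°  [same arc GJ]

∠GBJ = 56°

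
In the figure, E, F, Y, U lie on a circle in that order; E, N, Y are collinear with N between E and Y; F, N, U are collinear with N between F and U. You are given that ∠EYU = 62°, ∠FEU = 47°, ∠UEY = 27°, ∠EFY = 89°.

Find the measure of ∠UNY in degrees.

1. ∠EFU = 62°  [same arc EU]
2. ∠EUF = 71°  [△EFU]
3. ∠ENU = 82°  [△ENU]
4. ∠UNY = 98°  [linear pair at N on EY]

∠UNY = 98°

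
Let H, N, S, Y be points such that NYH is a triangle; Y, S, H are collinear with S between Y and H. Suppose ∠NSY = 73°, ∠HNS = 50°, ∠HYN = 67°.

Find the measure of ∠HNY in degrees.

1. ∠HSN = 107°  [linear pair at S on YH]
2. ∠NHS = 23°  [△NSH]
3. ∠NHY = 23°  [S on ray HY]
4. ∠HNY = 90°  [△NYH]

∠HNY = 90°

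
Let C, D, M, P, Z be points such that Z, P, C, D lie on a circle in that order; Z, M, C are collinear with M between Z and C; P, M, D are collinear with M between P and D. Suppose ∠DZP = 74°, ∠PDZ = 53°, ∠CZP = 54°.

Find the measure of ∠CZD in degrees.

∠CZD = 20°

1. ∠DCP = 106°  [cyclic ZPCD, opposite ∠Z+∠C]
2. ∠CDP = 54°  [same arc PC]
3. ∠CPD = 20°  [△PCD]
4. ∠CZD = 20°  [same arc CD]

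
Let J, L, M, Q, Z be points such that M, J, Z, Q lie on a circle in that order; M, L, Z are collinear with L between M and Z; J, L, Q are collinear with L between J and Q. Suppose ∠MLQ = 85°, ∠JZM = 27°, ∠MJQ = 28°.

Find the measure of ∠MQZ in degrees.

∠MQZ = 84°

1. ∠JQM = 27°  [same arc MJ]
2. ∠MZQ = 28°  [same arc MQ]
3. ∠QMZ = 68°  [△MLQ]
4. ∠MQZ = 84°  [△MZQ]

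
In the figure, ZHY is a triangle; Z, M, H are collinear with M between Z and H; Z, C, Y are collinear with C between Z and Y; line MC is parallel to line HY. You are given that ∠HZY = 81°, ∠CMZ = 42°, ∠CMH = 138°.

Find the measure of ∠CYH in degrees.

1. ∠CZM = 81°  [M on ZH, C on ZY]
2. ∠MCZ = 57°  [△ZMC]
3. ∠MCY = 123°  [linear pair at C on ZY]
4. ∠CYH = 57°  [MC∥HY, co-interior at Y–C]

∠CYH = 57°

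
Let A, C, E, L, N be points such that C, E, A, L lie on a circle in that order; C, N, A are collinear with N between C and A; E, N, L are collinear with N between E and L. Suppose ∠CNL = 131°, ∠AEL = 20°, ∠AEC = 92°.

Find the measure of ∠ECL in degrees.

∠ECL = 79°

1. ∠ANE = 131°  [vertical angles at N]
2. ∠ACL = 20°  [same arc AL]
3. ∠CAE = 29°  [△ENA]
4. ∠ACE = 59°  [△CEA]
5. ∠CNE = 49°  [linear pair at N on CA]
6. ∠CLE = 29°  [△CNL]
7. ∠CEL = 72°  [△CNE]
8. ∠ECL = 79°  [△CEL]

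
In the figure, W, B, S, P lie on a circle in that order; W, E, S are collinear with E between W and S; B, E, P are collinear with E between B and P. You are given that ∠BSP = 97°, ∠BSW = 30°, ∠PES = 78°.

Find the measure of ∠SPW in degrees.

∠SPW = 65°

1. ∠BWP = 83°  [cyclic WBSP, opposite ∠W+∠S]
2. ∠BPW = 30°  [same arc WB]
3. ∠PEW = 102°  [linear pair at E on WS]
4. ∠PBW = 67°  [△WBP]
5. ∠PWS = 48°  [△WEP]
6. ∠PSW = 67°  [same arc WP]
7. ∠SPW = 65°  [△WSP]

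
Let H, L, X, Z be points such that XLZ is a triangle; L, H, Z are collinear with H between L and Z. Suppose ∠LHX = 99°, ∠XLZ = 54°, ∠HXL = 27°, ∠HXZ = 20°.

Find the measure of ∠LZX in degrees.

∠LZX = 79°

1. ∠XHZ = 81°  [linear pair at H on LZ]
2. ∠HZX = 79°  [△XHZ]
3. ∠LZX = 79°  [H on ray ZL]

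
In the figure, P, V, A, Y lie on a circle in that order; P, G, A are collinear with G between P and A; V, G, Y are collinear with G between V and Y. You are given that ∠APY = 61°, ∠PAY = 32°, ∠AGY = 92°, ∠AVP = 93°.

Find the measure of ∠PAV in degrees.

∠PAV = 31°

1. ∠PVY = 32°  [same arc PY]
2. ∠PGV = 92°  [vertical angles at G]
3. ∠APV = 56°  [△PGV]
4. ∠PAV = 31°  [△PVA]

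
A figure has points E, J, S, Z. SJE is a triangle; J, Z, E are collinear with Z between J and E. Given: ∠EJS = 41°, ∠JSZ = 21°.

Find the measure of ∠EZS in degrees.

1. ∠SJZ = 41°  [Z on ray JE]
2. ∠JZS = 118°  [△SJZ]
3. ∠EZS = 62°  [linear pair at Z on JE]

∠EZS = 62°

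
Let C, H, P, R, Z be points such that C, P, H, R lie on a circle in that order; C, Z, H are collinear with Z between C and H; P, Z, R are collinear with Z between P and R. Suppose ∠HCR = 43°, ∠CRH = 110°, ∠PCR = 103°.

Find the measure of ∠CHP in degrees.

1. ∠HPR = 43°  [same arc HR]
2. ∠CPH = 70°  [cyclic CPHR, opposite ∠P+∠R]
3. ∠PHR = 77°  [cyclic CPHR, opposite ∠C+∠H]
4. ∠HRP = 60°  [△PHR]
5. ∠HCP = 60°  [same arc PH]
6. ∠CHP = 50°  [△CPH]

∠CHP = 50°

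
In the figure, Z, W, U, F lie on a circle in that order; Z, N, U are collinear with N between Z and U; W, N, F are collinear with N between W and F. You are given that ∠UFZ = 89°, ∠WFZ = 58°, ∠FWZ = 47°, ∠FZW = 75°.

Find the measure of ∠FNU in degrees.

1. ∠UWZ = 91°  [cyclic ZWUF, opposite ∠W+∠F]
2. ∠WUZ = 58°  [same arc ZW]
3. ∠FUZ = 47°  [same arc ZF]
4. ∠UZW = 31°  [△ZWU]
5. ∠UFW = 31°  [same arc WU]
6. ∠FNU = 102°  [△UNF]

∠FNU = 102°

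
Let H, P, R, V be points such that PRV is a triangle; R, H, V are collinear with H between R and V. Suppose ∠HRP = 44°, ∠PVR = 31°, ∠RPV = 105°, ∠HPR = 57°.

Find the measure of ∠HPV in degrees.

1. ∠PHR = 79°  [△PRH]
2. ∠HVP = 31°  [H on ray VR]
3. ∠PHV = 101°  [linear pair at H on RV]
4. ∠HPV = 48°  [△PHV]

∠HPV = 48°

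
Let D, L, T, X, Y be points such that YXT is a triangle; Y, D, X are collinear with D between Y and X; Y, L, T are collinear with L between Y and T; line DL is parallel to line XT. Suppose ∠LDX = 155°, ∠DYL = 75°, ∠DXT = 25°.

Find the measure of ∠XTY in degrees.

∠XTY = 80°

1. ∠LDY = 25°  [linear pair at D on YX]
2. ∠DLY = 80°  [△YDL]
3. ∠XTY = 80°  [DL∥XT, corresponding at L]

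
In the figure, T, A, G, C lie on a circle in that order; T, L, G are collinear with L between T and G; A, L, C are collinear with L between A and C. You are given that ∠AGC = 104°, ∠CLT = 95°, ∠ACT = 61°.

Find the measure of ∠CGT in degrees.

1. ∠ATC = 76°  [cyclic TAGC, opposite ∠T+∠G]
2. ∠CAT = 43°  [△TAC]
3. ∠CGT = 43°  [same arc TC]

∠CGT = 43°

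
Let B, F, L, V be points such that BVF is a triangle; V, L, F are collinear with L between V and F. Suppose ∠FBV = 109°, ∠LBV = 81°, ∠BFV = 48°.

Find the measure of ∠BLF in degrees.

∠BLF = 104°

1. ∠BVF = 23°  [△BVF]
2. ∠BVL = 23°  [L on ray VF]
3. ∠BLV = 76°  [△BVL]
4. ∠BLF = 104°  [linear pair at L on VF]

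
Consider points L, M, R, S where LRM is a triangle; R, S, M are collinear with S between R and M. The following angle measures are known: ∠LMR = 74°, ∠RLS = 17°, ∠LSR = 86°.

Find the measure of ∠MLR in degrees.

∠MLR = 29°

1. ∠LRS = 77°  [△LRS]
2. ∠LRM = 77°  [S on ray RM]
3. ∠MLR = 29°  [△LRM]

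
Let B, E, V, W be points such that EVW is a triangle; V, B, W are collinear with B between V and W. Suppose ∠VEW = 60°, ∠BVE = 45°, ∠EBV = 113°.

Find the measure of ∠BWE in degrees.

1. ∠EVW = 45°  [B on ray VW]
2. ∠EWV = 75°  [△EVW]
3. ∠BWE = 75°  [B on ray WV]

∠BWE = 75°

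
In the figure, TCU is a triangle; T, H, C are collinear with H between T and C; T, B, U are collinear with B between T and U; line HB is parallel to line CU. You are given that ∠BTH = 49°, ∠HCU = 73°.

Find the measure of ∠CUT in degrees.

1. ∠CTU = 49°  [H on TC, B on TU]
2. ∠TCU = 73°  [H on ray CT]
3. ∠CUT = 58°  [△TCU]

∠CUT = 58°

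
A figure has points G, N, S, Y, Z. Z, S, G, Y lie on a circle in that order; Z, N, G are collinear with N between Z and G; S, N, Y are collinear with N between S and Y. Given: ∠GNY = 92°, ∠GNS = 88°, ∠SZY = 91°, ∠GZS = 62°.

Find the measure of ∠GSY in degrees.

1. ∠SGY = 89°  [cyclic ZSGY, opposite ∠Z+∠G]
2. ∠GYS = 62°  [same arc SG]
3. ∠GSY = 29°  [△SGY]

∠GSY = 29°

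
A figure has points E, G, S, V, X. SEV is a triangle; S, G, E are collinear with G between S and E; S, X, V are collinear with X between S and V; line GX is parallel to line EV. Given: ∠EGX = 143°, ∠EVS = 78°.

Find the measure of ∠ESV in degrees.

1. ∠SGX = 37°  [linear pair at G on SE]
2. ∠GXS = 78°  [GX∥EV, corresponding at X]
3. ∠GSX = 65°  [△SGX]
4. ∠ESV = 65°  [G on SE, X on SV]

∠ESV = 65°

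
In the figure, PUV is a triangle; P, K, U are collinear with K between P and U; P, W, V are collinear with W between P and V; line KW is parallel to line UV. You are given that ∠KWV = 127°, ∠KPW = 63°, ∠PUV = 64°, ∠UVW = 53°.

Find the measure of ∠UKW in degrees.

∠UKW = 116°

1. ∠KWP = 53°  [linear pair at W on PV]
2. ∠PKW = 64°  [△PKW]
3. ∠UKW = 116°  [linear pair at K on PU]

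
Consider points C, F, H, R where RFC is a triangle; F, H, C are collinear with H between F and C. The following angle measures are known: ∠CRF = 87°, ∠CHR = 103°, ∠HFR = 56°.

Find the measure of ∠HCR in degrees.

∠HCR = 37°

1. ∠CFR = 56°  [H on ray FC]
2. ∠FCR = 37°  [△RFC]
3. ∠HCR = 37°  [H on ray CF]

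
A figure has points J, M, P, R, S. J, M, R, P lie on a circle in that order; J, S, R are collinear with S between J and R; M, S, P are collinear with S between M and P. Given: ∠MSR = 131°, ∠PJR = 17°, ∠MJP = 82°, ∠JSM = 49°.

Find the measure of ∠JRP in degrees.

1. ∠JSP = 131°  [vertical angles at S]
2. ∠JPM = 32°  [△JSP]
3. ∠JMP = 66°  [△JMP]
4. ∠JRP = 66°  [same arc JP]

∠JRP = 66°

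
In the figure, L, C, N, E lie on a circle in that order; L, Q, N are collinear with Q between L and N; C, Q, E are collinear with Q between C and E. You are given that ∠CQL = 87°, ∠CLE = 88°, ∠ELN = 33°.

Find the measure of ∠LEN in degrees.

∠LEN = 109°

1. ∠EQN = 87°  [vertical angles at Q]
2. ∠CNE = 92°  [cyclic LCNE, opposite ∠L+∠N]
3. ∠ECN = 33°  [same arc NE]
4. ∠CEN = 55°  [△CNE]
5. ∠ENL = 38°  [△NQE]
6. ∠LEN = 109°  [△LNE]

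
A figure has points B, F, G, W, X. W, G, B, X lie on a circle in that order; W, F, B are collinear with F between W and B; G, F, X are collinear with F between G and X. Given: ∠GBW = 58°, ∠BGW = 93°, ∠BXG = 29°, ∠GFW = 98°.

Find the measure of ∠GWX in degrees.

∠GWX = 69°

1. ∠GXW = 58°  [same arc WG]
2. ∠BWG = 29°  [△WGB]
3. ∠WGX = 53°  [△WFG]
4. ∠GWX = 69°  [△WGX]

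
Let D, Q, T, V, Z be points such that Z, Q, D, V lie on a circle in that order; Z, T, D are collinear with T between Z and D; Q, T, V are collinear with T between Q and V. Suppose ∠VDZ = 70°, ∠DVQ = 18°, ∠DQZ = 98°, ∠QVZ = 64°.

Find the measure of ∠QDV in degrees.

∠QDV = 134°

1. ∠VQZ = 70°  [same arc ZV]
2. ∠QZV = 46°  [△ZQV]
3. ∠QDV = 134°  [cyclic ZQDV, opposite ∠Z+∠D]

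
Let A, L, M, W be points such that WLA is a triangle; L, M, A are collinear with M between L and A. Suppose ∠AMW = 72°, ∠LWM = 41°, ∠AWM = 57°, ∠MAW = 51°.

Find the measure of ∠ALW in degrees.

1. ∠LMW = 108°  [linear pair at M on LA]
2. ∠MLW = 31°  [△WLM]
3. ∠ALW = 31°  [M on ray LA]

∠ALW = 31°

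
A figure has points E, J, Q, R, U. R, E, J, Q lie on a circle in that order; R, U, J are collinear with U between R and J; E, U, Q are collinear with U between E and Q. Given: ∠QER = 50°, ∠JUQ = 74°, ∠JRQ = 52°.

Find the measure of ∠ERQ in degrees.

1. ∠QUR = 106°  [linear pair at U on RJ]
2. ∠EQR = 22°  [△RUQ]
3. ∠ERQ = 108°  [△REQ]

∠ERQ = 108°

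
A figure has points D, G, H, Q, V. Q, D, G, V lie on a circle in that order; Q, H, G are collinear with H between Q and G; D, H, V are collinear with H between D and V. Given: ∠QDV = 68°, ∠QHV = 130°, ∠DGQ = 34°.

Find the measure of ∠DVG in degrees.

1. ∠QGV = 68°  [same arc QV]
2. ∠GHV = 50°  [linear pair at H on QG]
3. ∠DVG = 62°  [△GHV]

∠DVG = 62°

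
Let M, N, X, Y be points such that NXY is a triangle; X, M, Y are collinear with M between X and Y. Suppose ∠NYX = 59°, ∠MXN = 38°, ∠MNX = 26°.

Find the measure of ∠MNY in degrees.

∠MNY = 57°

1. ∠MYN = 59°  [M on ray YX]
2. ∠NMX = 116°  [△NXM]
3. ∠NMY = 64°  [linear pair at M on XY]
4. ∠MNY = 57°  [△NMY]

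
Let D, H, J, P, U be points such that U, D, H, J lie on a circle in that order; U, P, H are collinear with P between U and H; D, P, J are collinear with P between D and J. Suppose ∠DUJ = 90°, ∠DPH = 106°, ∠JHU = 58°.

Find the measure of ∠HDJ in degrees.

∠HDJ = 42°

1. ∠DHJ = 90°  [cyclic UDHJ, opposite ∠U+∠H]
2. ∠JPU = 106°  [vertical angles at P]
3. ∠HPJ = 74°  [linear pair at P on UH]
4. ∠DJH = 48°  [△HPJ]
5. ∠HDJ = 42°  [△DHJ]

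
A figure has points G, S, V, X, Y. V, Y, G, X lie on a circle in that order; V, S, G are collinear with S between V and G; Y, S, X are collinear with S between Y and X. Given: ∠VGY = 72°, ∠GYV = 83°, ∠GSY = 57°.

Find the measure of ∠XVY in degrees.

1. ∠VXY = 72°  [same arc VY]
2. ∠GVY = 25°  [△VYG]
3. ∠VSY = 123°  [linear pair at S on VG]
4. ∠VYX = 32°  [△VSY]
5. ∠XVY = 76°  [△VYX]

∠XVY = 76°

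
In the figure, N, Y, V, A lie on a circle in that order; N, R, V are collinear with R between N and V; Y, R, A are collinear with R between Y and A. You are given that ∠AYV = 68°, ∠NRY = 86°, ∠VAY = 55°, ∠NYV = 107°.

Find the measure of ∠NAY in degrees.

1. ∠VNY = 55°  [same arc YV]
2. ∠NVY = 18°  [△NYV]
3. ∠NAY = 18°  [same arc NY]

∠NAY = 18°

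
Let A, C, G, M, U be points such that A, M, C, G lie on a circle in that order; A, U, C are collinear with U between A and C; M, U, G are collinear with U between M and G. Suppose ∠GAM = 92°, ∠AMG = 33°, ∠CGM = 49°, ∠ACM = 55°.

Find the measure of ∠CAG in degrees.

1. ∠GCM = 88°  [cyclic AMCG, opposite ∠A+∠C]
2. ∠CMG = 43°  [△MCG]
3. ∠CAG = 43°  [same arc CG]

∠CAG = 43°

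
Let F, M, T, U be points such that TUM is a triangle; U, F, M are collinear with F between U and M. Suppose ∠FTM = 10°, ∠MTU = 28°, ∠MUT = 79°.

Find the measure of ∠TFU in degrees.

∠TFU = 83°

1. ∠TMU = 73°  [△TUM]
2. ∠FMT = 73°  [F on ray MU]
3. ∠MFT = 97°  [△TFM]
4. ∠TFU = 83°  [linear pair at F on UM]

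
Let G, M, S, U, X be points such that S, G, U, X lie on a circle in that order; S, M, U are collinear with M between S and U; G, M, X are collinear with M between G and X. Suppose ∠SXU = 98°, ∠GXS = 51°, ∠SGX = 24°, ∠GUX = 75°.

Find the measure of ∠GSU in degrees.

∠GSU = 47°

1. ∠SGU = 82°  [cyclic SGUX, opposite ∠G+∠X]
2. ∠GUS = 51°  [same arc SG]
3. ∠GSU = 47°  [△SGU]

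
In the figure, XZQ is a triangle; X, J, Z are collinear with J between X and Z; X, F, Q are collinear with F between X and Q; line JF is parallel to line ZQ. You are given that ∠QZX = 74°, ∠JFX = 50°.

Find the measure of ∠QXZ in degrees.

∠QXZ = 56°

1. ∠FJX = 74°  [JF∥ZQ, corresponding at J]
2. ∠FXJ = 56°  [△XJF]
3. ∠QXZ = 56°  [J on XZ, F on XQ]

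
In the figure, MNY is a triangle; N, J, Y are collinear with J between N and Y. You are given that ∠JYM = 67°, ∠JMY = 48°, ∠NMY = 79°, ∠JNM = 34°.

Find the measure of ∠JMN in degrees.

1. ∠MJY = 65°  [△MJY]
2. ∠MJN = 115°  [linear pair at J on NY]
3. ∠JMN = 31°  [△MNJ]

∠JMN = 31°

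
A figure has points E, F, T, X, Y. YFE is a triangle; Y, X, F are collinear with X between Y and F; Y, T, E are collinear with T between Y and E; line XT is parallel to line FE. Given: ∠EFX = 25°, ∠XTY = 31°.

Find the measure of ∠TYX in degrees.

1. ∠EFY = 25°  [X on ray FY]
2. ∠FEY = 31°  [XT∥FE, corresponding at T]
3. ∠EYF = 124°  [△YFE]
4. ∠TYX = 124°  [X on YF, T on YE]

∠TYX = 124°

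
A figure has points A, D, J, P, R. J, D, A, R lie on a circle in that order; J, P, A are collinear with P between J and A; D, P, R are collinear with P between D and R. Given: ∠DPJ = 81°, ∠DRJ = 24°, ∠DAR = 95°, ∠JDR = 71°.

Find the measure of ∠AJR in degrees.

1. ∠APR = 81°  [vertical angles at P]
2. ∠JPR = 99°  [linear pair at P on JA]
3. ∠AJR = 57°  [△JPR]

∠AJR = 57°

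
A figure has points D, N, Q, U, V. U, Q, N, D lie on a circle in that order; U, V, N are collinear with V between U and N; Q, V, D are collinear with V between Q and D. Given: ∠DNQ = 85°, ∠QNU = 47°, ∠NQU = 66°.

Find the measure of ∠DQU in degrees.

1. ∠DUQ = 95°  [cyclic UQND, opposite ∠U+∠N]
2. ∠QDU = 47°  [same arc UQ]
3. ∠DQU = 38°  [△UQD]

∠DQU = 38°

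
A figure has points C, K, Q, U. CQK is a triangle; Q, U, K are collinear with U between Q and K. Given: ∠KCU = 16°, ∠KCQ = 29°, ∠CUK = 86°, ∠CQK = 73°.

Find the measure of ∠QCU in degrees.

∠QCU = 13°

1. ∠CUQ = 94°  [linear pair at U on QK]
2. ∠CQU = 73°  [U on ray QK]
3. ∠QCU = 13°  [△CQU]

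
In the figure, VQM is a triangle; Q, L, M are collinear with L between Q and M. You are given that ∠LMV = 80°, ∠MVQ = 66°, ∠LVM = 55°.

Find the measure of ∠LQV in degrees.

∠LQV = 34°

1. ∠QMV = 80°  [L on ray MQ]
2. ∠MQV = 34°  [△VQM]
3. ∠LQV = 34°  [L on ray QM]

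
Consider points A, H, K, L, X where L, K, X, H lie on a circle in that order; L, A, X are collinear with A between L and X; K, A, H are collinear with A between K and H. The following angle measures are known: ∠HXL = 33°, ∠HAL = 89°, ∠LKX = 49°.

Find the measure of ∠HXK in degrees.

1. ∠HAX = 91°  [linear pair at A on LX]
2. ∠LHX = 131°  [cyclic LKXH, opposite ∠K+∠H]
3. ∠KHX = 56°  [△XAH]
4. ∠HLX = 16°  [△LXH]
5. ∠HKX = 16°  [same arc XH]
6. ∠HXK = 108°  [△KXH]

∠HXK = 108°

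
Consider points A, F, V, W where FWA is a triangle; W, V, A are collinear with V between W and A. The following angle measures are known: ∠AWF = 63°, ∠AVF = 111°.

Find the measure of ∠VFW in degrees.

1. ∠FWV = 63°  [V on ray WA]
2. ∠FVW = 69°  [linear pair at V on WA]
3. ∠VFW = 48°  [△FWV]

∠VFW = 48°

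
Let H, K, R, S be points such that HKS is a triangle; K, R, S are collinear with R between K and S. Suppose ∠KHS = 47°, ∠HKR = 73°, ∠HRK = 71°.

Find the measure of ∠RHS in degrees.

1. ∠HKS = 73°  [R on ray KS]
2. ∠HRS = 109°  [linear pair at R on KS]
3. ∠HSK = 60°  [△HKS]
4. ∠HSR = 60°  [R on ray SK]
5. ∠RHS = 11°  [△HRS]

∠RHS = 11°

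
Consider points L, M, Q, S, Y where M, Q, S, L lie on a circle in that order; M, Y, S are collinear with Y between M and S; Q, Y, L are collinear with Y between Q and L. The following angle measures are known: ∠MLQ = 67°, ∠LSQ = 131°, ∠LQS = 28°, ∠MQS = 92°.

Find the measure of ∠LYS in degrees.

1. ∠QLS = 21°  [△QSL]
2. ∠LMS = 28°  [same arc SL]
3. ∠MLS = 88°  [cyclic MQSL, opposite ∠Q+∠L]
4. ∠LSM = 64°  [△MSL]
5. ∠LYS = 95°  [△SYL]

∠LYS = 95°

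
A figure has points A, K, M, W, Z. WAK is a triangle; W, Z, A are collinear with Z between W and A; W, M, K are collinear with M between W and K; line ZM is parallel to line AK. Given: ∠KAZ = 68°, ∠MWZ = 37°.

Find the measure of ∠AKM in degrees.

∠AKM = 75°

1. ∠KAW = 68°  [Z on ray AW]
2. ∠AWK = 37°  [Z on WA, M on WK]
3. ∠AKW = 75°  [△WAK]
4. ∠AKM = 75°  [M on ray KW]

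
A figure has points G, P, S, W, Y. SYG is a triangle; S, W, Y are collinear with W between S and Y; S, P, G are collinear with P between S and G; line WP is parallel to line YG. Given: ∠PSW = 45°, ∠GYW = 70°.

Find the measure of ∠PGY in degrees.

∠PGY = 65°

1. ∠GSY = 45°  [W on SY, P on SG]
2. ∠GYS = 70°  [W on ray YS]
3. ∠SGY = 65°  [△SYG]
4. ∠PGY = 65°  [P on ray GS]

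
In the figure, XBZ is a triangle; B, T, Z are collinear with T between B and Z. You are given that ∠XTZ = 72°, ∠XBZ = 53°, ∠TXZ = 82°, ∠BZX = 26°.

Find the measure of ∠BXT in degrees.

1. ∠BTX = 108°  [linear pair at T on BZ]
2. ∠TBX = 53°  [T on ray BZ]
3. ∠BXT = 19°  [△XBT]

∠BXT = 19°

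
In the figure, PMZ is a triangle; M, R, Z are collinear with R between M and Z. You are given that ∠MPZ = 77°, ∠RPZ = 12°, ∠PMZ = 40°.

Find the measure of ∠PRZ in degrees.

1. ∠MZP = 63°  [△PMZ]
2. ∠PZR = 63°  [R on ray ZM]
3. ∠PRZ = 105°  [△PRZ]

∠PRZ = 105°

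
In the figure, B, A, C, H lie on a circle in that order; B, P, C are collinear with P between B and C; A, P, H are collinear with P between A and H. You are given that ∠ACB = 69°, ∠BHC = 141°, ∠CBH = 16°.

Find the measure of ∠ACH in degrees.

∠ACH = 92°

1. ∠BAC = 39°  [cyclic BACH, opposite ∠A+∠H]
2. ∠CAH = 16°  [same arc CH]
3. ∠ABC = 72°  [△BAC]
4. ∠AHC = 72°  [same arc AC]
5. ∠ACH = 92°  [△ACH]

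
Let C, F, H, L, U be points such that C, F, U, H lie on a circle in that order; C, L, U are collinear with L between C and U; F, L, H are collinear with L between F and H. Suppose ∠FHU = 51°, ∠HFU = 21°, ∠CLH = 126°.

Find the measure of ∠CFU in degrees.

1. ∠FCU = 51°  [same arc FU]
2. ∠FLU = 126°  [vertical angles at L]
3. ∠CUF = 33°  [△FLU]
4. ∠CFU = 96°  [△CFU]

∠CFU = 96°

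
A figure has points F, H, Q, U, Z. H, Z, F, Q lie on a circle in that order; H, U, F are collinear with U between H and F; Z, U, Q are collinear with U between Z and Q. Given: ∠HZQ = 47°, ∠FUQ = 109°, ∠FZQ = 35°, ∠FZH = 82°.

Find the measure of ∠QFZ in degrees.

1. ∠HFQ = 47°  [same arc HQ]
2. ∠FQZ = 24°  [△FUQ]
3. ∠QFZ = 121°  [△ZFQ]

∠QFZ = 121°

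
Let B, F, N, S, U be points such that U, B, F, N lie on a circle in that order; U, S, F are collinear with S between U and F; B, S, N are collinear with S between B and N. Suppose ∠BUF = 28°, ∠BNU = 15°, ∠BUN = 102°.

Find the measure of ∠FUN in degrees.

∠FUN = 74°

1. ∠BNF = 28°  [same arc BF]
2. ∠BFN = 78°  [cyclic UBFN, opposite ∠U+∠F]
3. ∠FBN = 74°  [△BFN]
4. ∠FUN = 74°  [same arc FN]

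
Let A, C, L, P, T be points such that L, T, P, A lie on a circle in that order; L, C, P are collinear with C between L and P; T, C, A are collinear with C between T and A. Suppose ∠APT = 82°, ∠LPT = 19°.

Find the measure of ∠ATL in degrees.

∠ATL = 63°

1. ∠ALT = 98°  [cyclic LTPA, opposite ∠L+∠P]
2. ∠LAT = 19°  [same arc LT]
3. ∠ATL = 63°  [△LTA]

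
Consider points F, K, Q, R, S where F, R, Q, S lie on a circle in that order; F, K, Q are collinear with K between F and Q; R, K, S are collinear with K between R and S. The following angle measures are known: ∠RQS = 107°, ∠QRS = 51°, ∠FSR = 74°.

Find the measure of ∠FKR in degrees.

1. ∠RFS = 73°  [cyclic FRQS, opposite ∠F+∠Q]
2. ∠QSR = 22°  [△RQS]
3. ∠FRS = 33°  [△FRS]
4. ∠QFR = 22°  [same arc RQ]
5. ∠FKR = 125°  [△FKR]

∠FKR = 125°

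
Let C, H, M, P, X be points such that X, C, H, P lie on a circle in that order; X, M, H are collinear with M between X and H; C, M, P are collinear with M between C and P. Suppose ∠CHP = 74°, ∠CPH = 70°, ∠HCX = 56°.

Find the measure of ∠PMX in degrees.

∠PMX = 90°

1. ∠HCP = 36°  [△CHP]
2. ∠CXH = 70°  [same arc CH]
3. ∠CHX = 54°  [△XCH]
4. ∠HXP = 36°  [same arc HP]
5. ∠CPX = 54°  [same arc XC]
6. ∠PMX = 90°  [△XMP]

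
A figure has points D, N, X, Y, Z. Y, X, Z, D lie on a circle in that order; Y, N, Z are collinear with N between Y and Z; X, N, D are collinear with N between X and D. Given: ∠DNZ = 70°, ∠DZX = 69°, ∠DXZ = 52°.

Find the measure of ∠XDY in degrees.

∠XDY = 18°

1. ∠DNY = 110°  [linear pair at N on YZ]
2. ∠DYZ = 52°  [same arc ZD]
3. ∠XDY = 18°  [△YND]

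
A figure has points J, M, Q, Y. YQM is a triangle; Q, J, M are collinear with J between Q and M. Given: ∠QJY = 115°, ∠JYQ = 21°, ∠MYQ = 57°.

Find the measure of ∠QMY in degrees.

1. ∠JQY = 44°  [△YQJ]
2. ∠MQY = 44°  [J on ray QM]
3. ∠QMY = 79°  [△YQM]

∠QMY = 79°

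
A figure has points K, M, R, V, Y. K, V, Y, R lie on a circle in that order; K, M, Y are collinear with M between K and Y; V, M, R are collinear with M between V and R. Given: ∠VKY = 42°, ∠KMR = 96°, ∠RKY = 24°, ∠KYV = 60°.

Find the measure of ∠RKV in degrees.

∠RKV = 66°

1. ∠VRY = 42°  [same arc VY]
2. ∠RVY = 24°  [same arc YR]
3. ∠RYV = 114°  [△VYR]
4. ∠RKV = 66°  [cyclic KVYR, opposite ∠K+∠Y]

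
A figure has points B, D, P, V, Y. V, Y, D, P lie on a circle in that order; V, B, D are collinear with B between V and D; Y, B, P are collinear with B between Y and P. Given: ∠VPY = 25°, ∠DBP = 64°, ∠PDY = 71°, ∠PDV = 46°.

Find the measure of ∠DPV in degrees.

∠DPV = 95°

1. ∠PBV = 116°  [linear pair at B on VD]
2. ∠DVP = 39°  [△VBP]
3. ∠DPV = 95°  [△VDP]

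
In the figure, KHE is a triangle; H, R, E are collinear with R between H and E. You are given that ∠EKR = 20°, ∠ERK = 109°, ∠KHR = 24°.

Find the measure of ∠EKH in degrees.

∠EKH = 105°

1. ∠KER = 51°  [△KRE]
2. ∠EHK = 24°  [R on ray HE]
3. ∠HEK = 51°  [R on ray EH]
4. ∠EKH = 105°  [△KHE]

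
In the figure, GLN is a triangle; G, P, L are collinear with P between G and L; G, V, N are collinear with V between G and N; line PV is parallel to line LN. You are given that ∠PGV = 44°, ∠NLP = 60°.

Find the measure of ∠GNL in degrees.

∠GNL = 76°

1. ∠LGN = 44°  [P on GL, V on GN]
2. ∠GLN = 60°  [P on ray LG]
3. ∠GNL = 76°  [△GLN]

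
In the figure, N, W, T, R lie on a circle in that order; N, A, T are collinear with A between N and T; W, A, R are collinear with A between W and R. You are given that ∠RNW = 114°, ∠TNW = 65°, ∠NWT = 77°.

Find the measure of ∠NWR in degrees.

1. ∠NTW = 38°  [△NWT]
2. ∠NRW = 38°  [same arc NW]
3. ∠NWR = 28°  [△NWR]

∠NWR = 28°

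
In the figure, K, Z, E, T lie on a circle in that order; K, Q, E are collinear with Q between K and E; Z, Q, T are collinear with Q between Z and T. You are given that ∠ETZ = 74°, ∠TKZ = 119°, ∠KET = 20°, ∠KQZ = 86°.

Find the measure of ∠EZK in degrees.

∠EZK = 65°

1. ∠EKZ = 74°  [same arc ZE]
2. ∠TEZ = 61°  [cyclic KZET, opposite ∠K+∠E]
3. ∠EQZ = 94°  [linear pair at Q on KE]
4. ∠EZT = 45°  [△ZET]
5. ∠KEZ = 41°  [△ZQE]
6. ∠EZK = 65°  [△KZE]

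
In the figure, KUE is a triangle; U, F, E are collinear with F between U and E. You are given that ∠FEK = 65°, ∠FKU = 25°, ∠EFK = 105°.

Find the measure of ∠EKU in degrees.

∠EKU = 35°

1. ∠KEU = 65°  [F on ray EU]
2. ∠KFU = 75°  [linear pair at F on UE]
3. ∠FUK = 80°  [△KUF]
4. ∠EUK = 80°  [F on ray UE]
5. ∠EKU = 35°  [△KUE]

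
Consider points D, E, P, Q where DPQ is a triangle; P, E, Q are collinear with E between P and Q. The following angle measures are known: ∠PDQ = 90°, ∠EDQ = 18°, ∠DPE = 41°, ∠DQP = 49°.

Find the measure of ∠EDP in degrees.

1. ∠DQE = 49°  [E on ray QP]
2. ∠DEQ = 113°  [△DEQ]
3. ∠DEP = 67°  [linear pair at E on PQ]
4. ∠EDP = 72°  [△DPE]

∠EDP = 72°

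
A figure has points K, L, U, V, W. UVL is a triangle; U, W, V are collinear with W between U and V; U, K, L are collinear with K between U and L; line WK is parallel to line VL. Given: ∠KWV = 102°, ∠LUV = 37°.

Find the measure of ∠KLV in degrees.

1. ∠KWU = 78°  [linear pair at W on UV]
2. ∠KUW = 37°  [W on UV, K on UL]
3. ∠UKW = 65°  [△UWK]
4. ∠LKW = 115°  [linear pair at K on UL]
5. ∠KLV = 65°  [WK∥VL, co-interior at L–K]

∠KLV = 65°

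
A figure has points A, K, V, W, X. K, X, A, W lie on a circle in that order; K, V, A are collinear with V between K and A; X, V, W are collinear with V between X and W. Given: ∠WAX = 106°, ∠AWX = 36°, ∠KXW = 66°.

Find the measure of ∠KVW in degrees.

1. ∠WKX = 74°  [cyclic KXAW, opposite ∠K+∠A]
2. ∠AXW = 38°  [△XAW]
3. ∠KWX = 40°  [△KXW]
4. ∠AKW = 38°  [same arc AW]
5. ∠KVW = 102°  [△KVW]

∠KVW = 102°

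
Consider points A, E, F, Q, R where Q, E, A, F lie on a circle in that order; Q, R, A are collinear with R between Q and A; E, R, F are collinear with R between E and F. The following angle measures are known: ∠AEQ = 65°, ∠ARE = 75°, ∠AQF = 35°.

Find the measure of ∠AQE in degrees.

∠AQE = 45°

1. ∠AEF = 35°  [same arc AF]
2. ∠EAQ = 70°  [△ERA]
3. ∠AQE = 45°  [△QEA]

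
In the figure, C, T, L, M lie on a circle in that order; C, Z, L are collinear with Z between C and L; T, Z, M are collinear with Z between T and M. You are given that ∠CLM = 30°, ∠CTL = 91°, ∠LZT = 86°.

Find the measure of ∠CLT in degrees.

1. ∠CTM = 30°  [same arc CM]
2. ∠CZT = 94°  [linear pair at Z on CL]
3. ∠LCT = 56°  [△CZT]
4. ∠CLT = 33°  [△CTL]

∠CLT = 33°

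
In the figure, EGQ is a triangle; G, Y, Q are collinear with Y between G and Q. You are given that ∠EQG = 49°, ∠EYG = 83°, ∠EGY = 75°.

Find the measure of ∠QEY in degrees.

∠QEY = 34°

1. ∠EQY = 49°  [Y on ray QG]
2. ∠EYQ = 97°  [linear pair at Y on GQ]
3. ∠QEY = 34°  [△EYQ]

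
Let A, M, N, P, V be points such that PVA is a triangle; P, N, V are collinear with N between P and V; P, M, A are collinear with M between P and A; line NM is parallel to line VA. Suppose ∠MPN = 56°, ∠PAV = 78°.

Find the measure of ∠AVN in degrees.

1. ∠APV = 56°  [N on PV, M on PA]
2. ∠AVP = 46°  [△PVA]
3. ∠AVN = 46°  [N on ray VP]

∠AVN = 46°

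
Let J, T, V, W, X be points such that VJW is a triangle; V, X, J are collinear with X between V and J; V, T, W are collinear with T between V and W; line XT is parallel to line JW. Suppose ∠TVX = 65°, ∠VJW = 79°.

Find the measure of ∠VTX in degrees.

1. ∠JVW = 65°  [X on VJ, T on VW]
2. ∠JWV = 36°  [△VJW]
3. ∠VTX = 36°  [XT∥JW, corresponding at T]

∠VTX = 36°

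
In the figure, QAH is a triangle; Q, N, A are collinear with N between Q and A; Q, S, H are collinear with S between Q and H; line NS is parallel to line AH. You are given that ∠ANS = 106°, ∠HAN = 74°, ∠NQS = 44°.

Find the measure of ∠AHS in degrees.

∠AHS = 62°

1. ∠HAQ = 74°  [N on ray AQ]
2. ∠AQH = 44°  [N on QA, S on QH]
3. ∠AHQ = 62°  [△QAH]
4. ∠AHS = 62°  [S on ray HQ]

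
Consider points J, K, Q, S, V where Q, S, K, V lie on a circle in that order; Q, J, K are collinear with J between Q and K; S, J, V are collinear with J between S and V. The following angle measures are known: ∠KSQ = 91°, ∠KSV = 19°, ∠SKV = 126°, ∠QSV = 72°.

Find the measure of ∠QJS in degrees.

1. ∠KVS = 35°  [△SKV]
2. ∠KQS = 35°  [same arc SK]
3. ∠QJS = 73°  [△QJS]

∠QJS = 73°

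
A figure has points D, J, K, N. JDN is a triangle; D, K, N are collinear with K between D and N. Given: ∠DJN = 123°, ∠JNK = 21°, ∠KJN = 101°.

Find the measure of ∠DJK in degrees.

1. ∠JKN = 58°  [△JKN]
2. ∠DNJ = 21°  [K on ray ND]
3. ∠DKJ = 122°  [linear pair at K on DN]
4. ∠JDN = 36°  [△JDN]
5. ∠JDK = 36°  [K on ray DN]
6. ∠DJK = 22°  [△JDK]

∠DJK = 22°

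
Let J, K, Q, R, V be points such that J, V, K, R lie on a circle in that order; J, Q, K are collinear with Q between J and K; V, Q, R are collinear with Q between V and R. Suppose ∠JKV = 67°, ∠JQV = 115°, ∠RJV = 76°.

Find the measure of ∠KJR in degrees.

1. ∠JRV = 67°  [same arc JV]
2. ∠KQR = 115°  [vertical angles at Q]
3. ∠JQR = 65°  [linear pair at Q on JK]
4. ∠KJR = 48°  [△JQR]

∠KJR = 48°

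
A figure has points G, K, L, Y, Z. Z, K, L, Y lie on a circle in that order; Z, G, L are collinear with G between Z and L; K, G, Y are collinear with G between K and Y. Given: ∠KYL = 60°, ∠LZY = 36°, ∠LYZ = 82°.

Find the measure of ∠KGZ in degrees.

∠KGZ = 58°

1. ∠KZL = 60°  [same arc KL]
2. ∠LKY = 36°  [same arc LY]
3. ∠LKZ = 98°  [cyclic ZKLY, opposite ∠K+∠Y]
4. ∠KLZ = 22°  [△ZKL]
5. ∠KGL = 122°  [△KGL]
6. ∠KGZ = 58°  [linear pair at G on ZL]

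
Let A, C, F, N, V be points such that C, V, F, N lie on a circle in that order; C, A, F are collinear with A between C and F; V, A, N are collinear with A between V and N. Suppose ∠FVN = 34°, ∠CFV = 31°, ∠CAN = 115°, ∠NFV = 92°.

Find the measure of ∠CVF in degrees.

∠CVF = 95°

1. ∠FNV = 54°  [△VFN]
2. ∠FCV = 54°  [same arc VF]
3. ∠CVF = 95°  [△CVF]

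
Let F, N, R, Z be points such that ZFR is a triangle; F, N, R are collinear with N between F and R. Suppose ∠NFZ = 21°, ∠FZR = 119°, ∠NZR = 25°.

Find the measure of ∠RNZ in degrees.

1. ∠RFZ = 21°  [N on ray FR]
2. ∠FRZ = 40°  [△ZFR]
3. ∠NRZ = 40°  [N on ray RF]
4. ∠RNZ = 115°  [△ZNR]

∠RNZ = 115°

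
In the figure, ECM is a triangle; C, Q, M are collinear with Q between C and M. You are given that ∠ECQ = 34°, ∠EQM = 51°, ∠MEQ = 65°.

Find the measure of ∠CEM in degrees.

1. ∠ECM = 34°  [Q on ray CM]
2. ∠EMQ = 64°  [△EQM]
3. ∠CME = 64°  [Q on ray MC]
4. ∠CEM = 82°  [△ECM]

∠CEM = 82°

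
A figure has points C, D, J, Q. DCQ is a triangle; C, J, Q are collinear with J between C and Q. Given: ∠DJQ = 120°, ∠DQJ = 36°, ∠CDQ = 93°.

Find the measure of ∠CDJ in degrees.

∠CDJ = 69°

1. ∠CJD = 60°  [linear pair at J on CQ]
2. ∠CQD = 36°  [J on ray QC]
3. ∠DCQ = 51°  [△DCQ]
4. ∠DCJ = 51°  [J on ray CQ]
5. ∠CDJ = 69°  [△DCJ]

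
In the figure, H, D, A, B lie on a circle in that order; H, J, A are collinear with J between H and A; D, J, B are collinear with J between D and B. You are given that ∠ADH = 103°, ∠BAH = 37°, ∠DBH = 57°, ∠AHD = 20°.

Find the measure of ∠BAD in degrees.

∠BAD = 94°

1. ∠BDH = 37°  [same arc HB]
2. ∠BHD = 86°  [△HDB]
3. ∠BAD = 94°  [cyclic HDAB, opposite ∠H+∠A]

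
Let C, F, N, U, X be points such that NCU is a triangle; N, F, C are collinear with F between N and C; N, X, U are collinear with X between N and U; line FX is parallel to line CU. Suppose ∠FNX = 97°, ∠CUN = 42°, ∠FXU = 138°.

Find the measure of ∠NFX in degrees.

1. ∠CNU = 97°  [F on NC, X on NU]
2. ∠NCU = 41°  [△NCU]
3. ∠NFX = 41°  [FX∥CU, corresponding at F]

∠NFX = 41°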